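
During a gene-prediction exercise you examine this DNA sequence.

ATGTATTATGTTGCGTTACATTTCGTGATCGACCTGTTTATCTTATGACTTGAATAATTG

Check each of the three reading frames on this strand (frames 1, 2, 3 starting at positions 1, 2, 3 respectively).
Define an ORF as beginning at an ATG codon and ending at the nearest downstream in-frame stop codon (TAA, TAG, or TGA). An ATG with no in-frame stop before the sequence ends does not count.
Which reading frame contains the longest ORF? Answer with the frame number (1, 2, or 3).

1

Frame 1: ATG TAT TAT GTT GCG TTA CAT TTC GTG ATC GAC CTG TTT ATC TTA TGA CTT GAA TAA TTG — ATG at 1, stop TGA at 46 → 48 nt.
Frame 2: TGT ATT ATG TTG CGT TAC ATT TCG TGA TCG ACC TGT TTA TCT TAT GAC TTG AAT AAT — ATG at 8, stop TGA at 26 → 21 nt.
Frame 3: GTA TTA TGT TGC GTT ACA TTT CGT GAT CGA CCT GTT TAT CTT ATG ACT TGA ATA ATT — ATG at 45, stop TGA at 51 → 9 nt.
Longest ORF is 48 nt in frame 1 (positions 1–48).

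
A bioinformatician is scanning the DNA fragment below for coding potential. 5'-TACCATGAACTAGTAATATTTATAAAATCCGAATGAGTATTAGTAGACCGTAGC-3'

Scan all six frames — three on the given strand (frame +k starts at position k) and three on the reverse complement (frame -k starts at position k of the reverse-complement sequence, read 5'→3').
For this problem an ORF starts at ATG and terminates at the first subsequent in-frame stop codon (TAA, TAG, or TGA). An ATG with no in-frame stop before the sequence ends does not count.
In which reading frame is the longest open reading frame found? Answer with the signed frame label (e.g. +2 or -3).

Reverse complement (5'→3'): GCTACGGTCTACTAATACTCATTCGGATTTTATAAATATTACTAGTTCATGGTA
Frame +1: TAC CAT GAA CTA GTA ATA TTT ATA AAA TCC GAA TGA GTA TTA GTA GAC CGT AGC — no ATG→stop ORF.
Frame +2: ACC ATG AAC TAG TAA TAT TTA TAA AAT CCG AAT GAG TAT TAG TAG ACC GTA — ATG at 5, stop TAG at 11 → 9 nt.
Frame +3: CCA TGA ACT AGT AAT ATT TAT AAA ATC CGA ATG AGT ATT AGT AGA CCG TAG — ATG at 33, stop TAG at 51 → 21 nt.
Frame -1: GCT ACG GTC TAC TAA TAC TCA TTC GGA TTT TAT AAA TAT TAC TAG TTC ATG GTA — no ATG→stop ORF.
Frame -2: CTA CGG TCT ACT AAT ACT CAT TCG GAT TTT ATA AAT ATT ACT AGT TCA TGG — no ATG→stop ORF.
Frame -3: TAC GGT CTA CTA ATA CTC ATT CGG ATT TTA TAA ATA TTA CTA GTT CAT GGT — no ATG→stop ORF.
Longest ORF is 21 nt in frame +3 (positions 33–53).

+3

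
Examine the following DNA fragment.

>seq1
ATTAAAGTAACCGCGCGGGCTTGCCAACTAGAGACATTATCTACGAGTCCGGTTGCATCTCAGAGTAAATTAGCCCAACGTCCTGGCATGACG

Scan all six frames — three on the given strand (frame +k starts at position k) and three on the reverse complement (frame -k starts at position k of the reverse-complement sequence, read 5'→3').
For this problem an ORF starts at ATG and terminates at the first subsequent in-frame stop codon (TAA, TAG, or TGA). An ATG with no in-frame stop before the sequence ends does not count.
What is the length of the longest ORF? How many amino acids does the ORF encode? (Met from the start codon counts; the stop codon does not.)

11

Reverse complement (5'→3'): CGTCATGCCAGGACGTTGGGCTAATTTACTCTGAGATGCAACCGGACTCGTAGATAATGTCTCTAGTTGGCAAGCCCGCGCGGTTACTTTAAT
Frame +1: ATT AAA GTA ACC GCG CGG GCT TGC CAA CTA GAG ACA TTA TCT ACG AGT CCG GTT GCA TCT CAG AGT AAA TTA GCC CAA CGT CCT GGC ATG ACG — no ATG→stop ORF.
Frame +2: TTA AAG TAA CCG CGC GGG CTT GCC AAC TAG AGA CAT TAT CTA CGA GTC CGG TTG CAT CTC AGA GTA AAT TAG CCC AAC GTC CTG GCA TGA — no ATG→stop ORF.
Frame +3: TAA AGT AAC CGC GCG GGC TTG CCA ACT AGA GAC ATT ATC TAC GAG TCC GGT TGC ATC TCA GAG TAA ATT AGC CCA ACG TCC TGG CAT GAC — no ATG→stop ORF.
Frame -1: CGT CAT GCC AGG ACG TTG GGC TAA TTT ACT CTG AGA TGC AAC CGG ACT CGT AGA TAA TGT CTC TAG TTG GCA AGC CCG CGC GGT TAC TTT AAT — no ATG→stop ORF.
Frame -2: GTC ATG CCA GGA CGT TGG GCT AAT TTA CTC TGA GAT GCA ACC GGA CTC GTA GAT AAT GTC TCT AGT TGG CAA GCC CGC GCG GTT ACT TTA — ATG at 5, stop TGA at 32 → 30 nt.
Frame -3: TCA TGC CAG GAC GTT GGG CTA ATT TAC TCT GAG ATG CAA CCG GAC TCG TAG ATA ATG TCT CTA GTT GGC AAG CCC GCG CGG TTA CTT TAA — ATG at 36, stop TAG at 51 → 18 nt; ATG at 57, stop TAA at 90 → 36 nt.
Longest: frame -3, positions 57–92, 36 nt = 12 codons = 11 aa. → 11 amino acids.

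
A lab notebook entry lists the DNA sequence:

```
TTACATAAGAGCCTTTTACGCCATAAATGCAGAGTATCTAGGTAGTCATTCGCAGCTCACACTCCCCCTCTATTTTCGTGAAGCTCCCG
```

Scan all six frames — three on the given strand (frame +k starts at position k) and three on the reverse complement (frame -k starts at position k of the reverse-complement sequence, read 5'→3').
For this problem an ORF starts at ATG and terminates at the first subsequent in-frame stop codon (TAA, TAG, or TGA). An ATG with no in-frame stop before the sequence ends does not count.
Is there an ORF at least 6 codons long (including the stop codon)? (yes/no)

no

Reverse complement (5'→3'): CGGGAGCTTCACGAAAATAGAGGGGGAGTGTGAGCTGCGAATGACTACCTAGATACTCTGCATTTATGGCGTAAAAGGCTCTTATGTAA
Frame +1: TTA CAT AAG AGC CTT TTA CGC CAT AAA TGC AGA GTA TCT AGG TAG TCA TTC GCA GCT CAC ACT CCC CCT CTA TTT TCG TGA AGC TCC — no ATG→stop ORF.
Frame +2: TAC ATA AGA GCC TTT TAC GCC ATA AAT GCA GAG TAT CTA GGT AGT CAT TCG CAG CTC ACA CTC CCC CTC TAT TTT CGT GAA GCT CCC — no ATG→stop ORF.
Frame +3: ACA TAA GAG CCT TTT ACG CCA TAA ATG CAG AGT ATC TAG GTA GTC ATT CGC AGC TCA CAC TCC CCC TCT ATT TTC GTG AAG CTC CCG — ATG at 27, stop TAG at 39 → 15 nt.
Frame -1: CGG GAG CTT CAC GAA AAT AGA GGG GGA GTG TGA GCT GCG AAT GAC TAC CTA GAT ACT CTG CAT TTA TGG CGT AAA AGG CTC TTA TGT — no ATG→stop ORF.
Frame -2: GGG AGC TTC ACG AAA ATA GAG GGG GAG TGT GAG CTG CGA ATG ACT ACC TAG ATA CTC TGC ATT TAT GGC GTA AAA GGC TCT TAT GTA — ATG at 41, stop TAG at 50 → 12 nt.
Frame -3: GGA GCT TCA CGA AAA TAG AGG GGG AGT GTG AGC TGC GAA TGA CTA CCT AGA TAC TCT GCA TTT ATG GCG TAA AAG GCT CTT ATG TAA — ATG at 66, stop TAA at 72 → 9 nt; ATG at 84, stop TAA at 87 → 6 nt.
Largest ORF found is 5 codons < 6, so no.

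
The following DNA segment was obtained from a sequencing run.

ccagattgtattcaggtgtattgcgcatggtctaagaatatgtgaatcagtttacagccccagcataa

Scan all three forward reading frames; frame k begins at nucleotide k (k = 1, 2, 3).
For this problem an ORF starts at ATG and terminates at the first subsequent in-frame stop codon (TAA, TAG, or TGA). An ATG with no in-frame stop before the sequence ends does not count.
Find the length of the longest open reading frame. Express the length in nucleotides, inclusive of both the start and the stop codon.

Frame 1: CCA GAT TGT ATT CAG GTG TAT TGC GCA TGG TCT AAG AAT ATG TGA ATC AGT TTA CAG CCC CAG CAT — ATG at 40, stop TGA at 43 → 6 nt.
Frame 2: CAG ATT GTA TTC AGG TGT ATT GCG CAT GGT CTA AGA ATA TGT GAA TCA GTT TAC AGC CCC AGC ATA — no ATG→stop ORF.
Frame 3: AGA TTG TAT TCA GGT GTA TTG CGC ATG GTC TAA GAA TAT GTG AAT CAG TTT ACA GCC CCA GCA TAA — ATG at 27, stop TAA at 33 → 9 nt.
Longest: frame 3, positions 27–35, 9 nt = 3 codons = 2 aa. → 9 nucleotides.

9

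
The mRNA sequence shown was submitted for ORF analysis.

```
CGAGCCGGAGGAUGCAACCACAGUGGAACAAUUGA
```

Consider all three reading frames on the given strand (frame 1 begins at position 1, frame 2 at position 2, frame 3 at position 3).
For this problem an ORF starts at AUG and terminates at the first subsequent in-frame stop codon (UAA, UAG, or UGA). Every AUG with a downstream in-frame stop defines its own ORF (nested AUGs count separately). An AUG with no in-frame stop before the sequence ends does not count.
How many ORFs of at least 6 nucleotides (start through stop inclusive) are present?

Frame 1: CGA GCC GGA GGA UGC AAC CAC AGU GGA ACA AUU — no AUG→stop ORF.
Frame 2: GAG CCG GAG GAU GCA ACC ACA GUG GAA CAA UUG — no AUG→stop ORF.
Frame 3: AGC CGG AGG AUG CAA CCA CAG UGG AAC AAU UGA — AUG at 12, stop UGA at 33 → 24 nt.
ORFs ≥ 6 nucleotides: frame 3 12–35 (24 nucleotides). Count = 1.

1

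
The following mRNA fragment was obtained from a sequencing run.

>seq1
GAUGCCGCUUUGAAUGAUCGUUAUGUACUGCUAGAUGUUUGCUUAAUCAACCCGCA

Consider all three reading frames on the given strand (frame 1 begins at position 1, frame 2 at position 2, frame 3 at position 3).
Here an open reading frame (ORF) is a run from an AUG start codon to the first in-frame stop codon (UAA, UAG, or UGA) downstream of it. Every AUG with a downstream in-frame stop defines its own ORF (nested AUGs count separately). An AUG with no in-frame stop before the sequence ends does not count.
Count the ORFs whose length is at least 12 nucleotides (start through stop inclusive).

Frame 1: GAU GCC GCU UUG AAU GAU CGU UAU GUA CUG CUA GAU GUU UGC UUA AUC AAC CCG — no AUG→stop ORF.
Frame 2: AUG CCG CUU UGA AUG AUC GUU AUG UAC UGC UAG AUG UUU GCU UAA UCA ACC CGC — AUG at 2, stop UGA at 11 → 12 nt; AUG at 14, stop UAG at 32 → 21 nt; AUG at 23, stop UAG at 32 → 12 nt; AUG at 35, stop UAA at 44 → 12 nt.
Frame 3: UGC CGC UUU GAA UGA UCG UUA UGU ACU GCU AGA UGU UUG CUU AAU CAA CCC GCA — no AUG→stop ORF.
ORFs ≥ 12 nucleotides: frame 2 2–13 (12 nucleotides), frame 2 14–34 (21 nucleotides), frame 2 23–34 (12 nucleotides), frame 2 35–46 (12 nucleotides). Count = 4.

4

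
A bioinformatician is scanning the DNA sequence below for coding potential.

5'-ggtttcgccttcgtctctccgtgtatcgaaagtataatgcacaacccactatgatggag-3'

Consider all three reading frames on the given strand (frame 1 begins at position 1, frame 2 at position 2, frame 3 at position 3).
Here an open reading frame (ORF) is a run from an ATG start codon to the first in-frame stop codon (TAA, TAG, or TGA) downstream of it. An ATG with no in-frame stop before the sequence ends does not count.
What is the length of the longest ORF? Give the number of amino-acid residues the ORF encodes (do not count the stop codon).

Frame 1: GGT TTC GCC TTC GTC TCT CCG TGT ATC GAA AGT ATA ATG CAC AAC CCA CTA TGA TGG — ATG at 37, stop TGA at 52 → 18 nt.
Frame 2: GTT TCG CCT TCG TCT CTC CGT GTA TCG AAA GTA TAA TGC ACA ACC CAC TAT GAT GGA — no ATG→stop ORF.
Frame 3: TTT CGC CTT CGT CTC TCC GTG TAT CGA AAG TAT AAT GCA CAA CCC ACT ATG ATG GAG — no ATG→stop ORF.
Longest: frame 1, positions 37–54, 18 nt = 6 codons = 5 aa. → 5 amino acids.

5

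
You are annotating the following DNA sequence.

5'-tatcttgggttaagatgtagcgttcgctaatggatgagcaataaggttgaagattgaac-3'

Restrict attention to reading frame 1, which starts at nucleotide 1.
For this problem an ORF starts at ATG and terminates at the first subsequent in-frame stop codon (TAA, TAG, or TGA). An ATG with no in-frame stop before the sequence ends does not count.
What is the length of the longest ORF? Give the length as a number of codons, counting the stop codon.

8

Frame 1: TAT CTT GGG TTA AGA TGT AGC GTT CGC TAA TGG ATG AGC AAT AAG GTT GAA GAT TGA — ATG at 34, stop TGA at 55 → 24 nt.
Longest: frame 1, positions 34–57, 24 nt = 8 codons = 7 aa. → 8 codons.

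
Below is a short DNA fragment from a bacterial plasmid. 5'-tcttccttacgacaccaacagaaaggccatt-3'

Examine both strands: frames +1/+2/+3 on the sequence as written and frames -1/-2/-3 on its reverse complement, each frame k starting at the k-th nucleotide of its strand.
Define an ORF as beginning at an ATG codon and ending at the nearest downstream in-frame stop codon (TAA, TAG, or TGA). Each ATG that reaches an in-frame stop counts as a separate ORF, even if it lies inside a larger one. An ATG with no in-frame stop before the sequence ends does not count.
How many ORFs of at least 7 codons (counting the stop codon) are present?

Reverse complement (5'→3'): AATGGCCTTTCTGTTGGTGTCGTAAGGAAGA
Frame +1: TCT TCC TTA CGA CAC CAA CAG AAA GGC CAT — no ATG→stop ORF.
Frame +2: CTT CCT TAC GAC ACC AAC AGA AAG GCC ATT — no ATG→stop ORF.
Frame +3: TTC CTT ACG ACA CCA ACA GAA AGG CCA — no ATG→stop ORF.
Frame -1: AAT GGC CTT TCT GTT GGT GTC GTA AGG AAG — no ATG→stop ORF.
Frame -2: ATG GCC TTT CTG TTG GTG TCG TAA GGA AGA — ATG at 2, stop TAA at 23 → 24 nt.
Frame -3: TGG CCT TTC TGT TGG TGT CGT AAG GAA — no ATG→stop ORF.
ORFs ≥ 7 codons: frame -2 2–25 (8 codons). Count = 1.

1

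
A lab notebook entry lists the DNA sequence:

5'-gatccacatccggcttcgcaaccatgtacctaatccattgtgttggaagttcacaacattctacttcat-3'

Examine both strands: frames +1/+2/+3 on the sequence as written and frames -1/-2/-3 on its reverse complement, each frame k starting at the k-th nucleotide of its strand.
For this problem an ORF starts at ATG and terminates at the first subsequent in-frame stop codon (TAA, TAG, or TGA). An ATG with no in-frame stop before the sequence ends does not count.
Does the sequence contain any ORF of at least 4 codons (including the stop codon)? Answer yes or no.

no

Reverse complement (5'→3'): ATGAAGTAGAATGTTGTGAACTTCCAACACAATGGATTAGGTACATGGTTGCGAAGCCGGATGTGGATC
Frame +1: GAT CCA CAT CCG GCT TCG CAA CCA TGT ACC TAA TCC ATT GTG TTG GAA GTT CAC AAC ATT CTA CTT CAT — no ATG→stop ORF.
Frame +2: ATC CAC ATC CGG CTT CGC AAC CAT GTA CCT AAT CCA TTG TGT TGG AAG TTC ACA ACA TTC TAC TTC — no ATG→stop ORF.
Frame +3: TCC ACA TCC GGC TTC GCA ACC ATG TAC CTA ATC CAT TGT GTT GGA AGT TCA CAA CAT TCT ACT TCA — no ATG→stop ORF.
Frame -1: ATG AAG TAG AAT GTT GTG AAC TTC CAA CAC AAT GGA TTA GGT ACA TGG TTG CGA AGC CGG ATG TGG ATC — ATG at 1, stop TAG at 7 → 9 nt.
Frame -2: TGA AGT AGA ATG TTG TGA ACT TCC AAC ACA ATG GAT TAG GTA CAT GGT TGC GAA GCC GGA TGT GGA — ATG at 11, stop TGA at 17 → 9 nt; ATG at 32, stop TAG at 38 → 9 nt.
Frame -3: GAA GTA GAA TGT TGT GAA CTT CCA ACA CAA TGG ATT AGG TAC ATG GTT GCG AAG CCG GAT GTG GAT — no ATG→stop ORF.
Largest ORF found is 3 codons < 4, so no.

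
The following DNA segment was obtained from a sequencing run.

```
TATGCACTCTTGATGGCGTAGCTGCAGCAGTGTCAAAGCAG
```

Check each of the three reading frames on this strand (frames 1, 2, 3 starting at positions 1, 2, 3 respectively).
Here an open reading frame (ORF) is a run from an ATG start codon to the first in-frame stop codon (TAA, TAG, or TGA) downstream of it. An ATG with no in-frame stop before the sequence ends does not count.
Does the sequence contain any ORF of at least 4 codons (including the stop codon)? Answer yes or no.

yes

Frame 1: TAT GCA CTC TTG ATG GCG TAG CTG CAG CAG TGT CAA AGC — ATG at 13, stop TAG at 19 → 9 nt.
Frame 2: ATG CAC TCT TGA TGG CGT AGC TGC AGC AGT GTC AAA GCA — ATG at 2, stop TGA at 11 → 12 nt.
Frame 3: TGC ACT CTT GAT GGC GTA GCT GCA GCA GTG TCA AAG CAG — no ATG→stop ORF.
Frame 2 has an ORF of 4 codons (positions 2–13) ≥ 4, so yes.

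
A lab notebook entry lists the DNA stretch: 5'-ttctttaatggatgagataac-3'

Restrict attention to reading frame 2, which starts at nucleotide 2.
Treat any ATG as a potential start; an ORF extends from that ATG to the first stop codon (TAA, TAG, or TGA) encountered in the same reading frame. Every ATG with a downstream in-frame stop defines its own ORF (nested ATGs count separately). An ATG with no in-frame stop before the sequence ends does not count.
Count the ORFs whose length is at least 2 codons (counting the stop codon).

Frame 2: TCT TTA ATG GAT GAG ATA — no ATG→stop ORF.
No ORF reaches 2 codons. Count = 0.

0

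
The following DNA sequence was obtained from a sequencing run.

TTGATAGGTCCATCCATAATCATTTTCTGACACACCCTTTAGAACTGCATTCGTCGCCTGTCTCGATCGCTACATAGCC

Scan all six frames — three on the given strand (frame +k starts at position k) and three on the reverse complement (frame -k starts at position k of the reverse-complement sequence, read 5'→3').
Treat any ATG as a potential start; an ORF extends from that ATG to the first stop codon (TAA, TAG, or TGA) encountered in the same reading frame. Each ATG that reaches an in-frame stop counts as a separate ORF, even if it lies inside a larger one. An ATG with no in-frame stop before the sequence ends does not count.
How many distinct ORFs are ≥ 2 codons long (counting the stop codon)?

2

Reverse complement (5'→3'): GGCTATGTAGCGATCGAGACAGGCGACGAATGCAGTTCTAAAGGGTGTGTCAGAAAATGATTATGGATGGACCTATCAA
Frame +1: TTG ATA GGT CCA TCC ATA ATC ATT TTC TGA CAC ACC CTT TAG AAC TGC ATT CGT CGC CTG TCT CGA TCG CTA CAT AGC — no ATG→stop ORF.
Frame +2: TGA TAG GTC CAT CCA TAA TCA TTT TCT GAC ACA CCC TTT AGA ACT GCA TTC GTC GCC TGT CTC GAT CGC TAC ATA GCC — no ATG→stop ORF.
Frame +3: GAT AGG TCC ATC CAT AAT CAT TTT CTG ACA CAC CCT TTA GAA CTG CAT TCG TCG CCT GTC TCG ATC GCT ACA TAG — no ATG→stop ORF.
Frame -1: GGC TAT GTA GCG ATC GAG ACA GGC GAC GAA TGC AGT TCT AAA GGG TGT GTC AGA AAA TGA TTA TGG ATG GAC CTA TCA — no ATG→stop ORF.
Frame -2: GCT ATG TAG CGA TCG AGA CAG GCG ACG AAT GCA GTT CTA AAG GGT GTG TCA GAA AAT GAT TAT GGA TGG ACC TAT CAA — ATG at 5, stop TAG at 8 → 6 nt.
Frame -3: CTA TGT AGC GAT CGA GAC AGG CGA CGA ATG CAG TTC TAA AGG GTG TGT CAG AAA ATG ATT ATG GAT GGA CCT ATC — ATG at 30, stop TAA at 39 → 12 nt.
ORFs ≥ 2 codons: frame -2 5–10 (2 codons), frame -3 30–41 (4 codons). Count = 2.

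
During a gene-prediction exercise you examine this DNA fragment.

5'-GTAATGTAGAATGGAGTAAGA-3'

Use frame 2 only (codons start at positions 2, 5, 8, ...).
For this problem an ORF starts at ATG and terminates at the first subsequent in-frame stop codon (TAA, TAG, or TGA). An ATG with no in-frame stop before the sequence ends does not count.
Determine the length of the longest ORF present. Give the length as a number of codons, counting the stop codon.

Frame 2: TAA TGT AGA ATG GAG TAA — ATG at 11, stop TAA at 17 → 9 nt.
Longest: frame 2, positions 11–19, 9 nt = 3 codons = 2 aa. → 3 codons.

3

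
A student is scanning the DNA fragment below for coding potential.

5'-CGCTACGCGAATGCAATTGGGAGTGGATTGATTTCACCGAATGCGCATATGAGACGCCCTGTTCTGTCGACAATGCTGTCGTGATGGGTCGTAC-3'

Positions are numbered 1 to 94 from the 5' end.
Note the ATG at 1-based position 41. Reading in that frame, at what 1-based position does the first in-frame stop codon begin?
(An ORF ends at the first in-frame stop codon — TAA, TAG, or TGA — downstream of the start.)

50

Codons from position 41: ATG (41–43), CGC (44–46), ATA (47–49), TGA (50–52).
TGA is a stop codon; it begins at position 50.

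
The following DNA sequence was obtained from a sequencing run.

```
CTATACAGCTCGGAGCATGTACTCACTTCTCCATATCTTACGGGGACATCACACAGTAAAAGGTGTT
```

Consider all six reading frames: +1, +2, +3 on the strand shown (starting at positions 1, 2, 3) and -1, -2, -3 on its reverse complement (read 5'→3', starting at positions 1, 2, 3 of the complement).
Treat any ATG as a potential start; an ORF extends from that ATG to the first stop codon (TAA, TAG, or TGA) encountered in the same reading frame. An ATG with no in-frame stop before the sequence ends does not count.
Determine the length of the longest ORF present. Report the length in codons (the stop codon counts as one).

6

Reverse complement (5'→3'): AACACCTTTTACTGTGTGATGTCCCCGTAAGATATGGAGAAGTGAGTACATGCTCCGAGCTGTATAG
Frame +1: CTA TAC AGC TCG GAG CAT GTA CTC ACT TCT CCA TAT CTT ACG GGG ACA TCA CAC AGT AAA AGG TGT — no ATG→stop ORF.
Frame +2: TAT ACA GCT CGG AGC ATG TAC TCA CTT CTC CAT ATC TTA CGG GGA CAT CAC ACA GTA AAA GGT GTT — no ATG→stop ORF.
Frame +3: ATA CAG CTC GGA GCA TGT ACT CAC TTC TCC ATA TCT TAC GGG GAC ATC ACA CAG TAA AAG GTG — no ATG→stop ORF.
Frame -1: AAC ACC TTT TAC TGT GTG ATG TCC CCG TAA GAT ATG GAG AAG TGA GTA CAT GCT CCG AGC TGT ATA — ATG at 19, stop TAA at 28 → 12 nt; ATG at 34, stop TGA at 43 → 12 nt.
Frame -2: ACA CCT TTT ACT GTG TGA TGT CCC CGT AAG ATA TGG AGA AGT GAG TAC ATG CTC CGA GCT GTA TAG — ATG at 50, stop TAG at 65 → 18 nt.
Frame -3: CAC CTT TTA CTG TGT GAT GTC CCC GTA AGA TAT GGA GAA GTG AGT ACA TGC TCC GAG CTG TAT — no ATG→stop ORF.
Longest: frame -2, positions 50–67, 18 nt = 6 codons = 5 aa. → 6 codons.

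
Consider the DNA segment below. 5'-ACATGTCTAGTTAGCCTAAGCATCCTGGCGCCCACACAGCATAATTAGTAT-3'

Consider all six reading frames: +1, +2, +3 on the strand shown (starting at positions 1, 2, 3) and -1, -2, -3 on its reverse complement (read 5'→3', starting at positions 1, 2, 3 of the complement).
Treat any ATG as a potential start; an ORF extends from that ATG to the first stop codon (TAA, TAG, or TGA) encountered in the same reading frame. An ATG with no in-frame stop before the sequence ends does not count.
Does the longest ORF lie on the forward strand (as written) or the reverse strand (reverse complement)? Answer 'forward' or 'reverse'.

reverse

Reverse complement (5'→3'): ATACTAATTATGCTGTGTGGGCGCCAGGATGCTTAGGCTAACTAGACATGT
Frame +1: ACA TGT CTA GTT AGC CTA AGC ATC CTG GCG CCC ACA CAG CAT AAT TAG TAT — no ATG→stop ORF.
Frame +2: CAT GTC TAG TTA GCC TAA GCA TCC TGG CGC CCA CAC AGC ATA ATT AGT — no ATG→stop ORF.
Frame +3: ATG TCT AGT TAG CCT AAG CAT CCT GGC GCC CAC ACA GCA TAA TTA GTA — ATG at 3, stop TAG at 12 → 12 nt.
Frame -1: ATA CTA ATT ATG CTG TGT GGG CGC CAG GAT GCT TAG GCT AAC TAG ACA TGT — ATG at 10, stop TAG at 34 → 27 nt.
Frame -2: TAC TAA TTA TGC TGT GTG GGC GCC AGG ATG CTT AGG CTA ACT AGA CAT — no ATG→stop ORF.
Frame -3: ACT AAT TAT GCT GTG TGG GCG CCA GGA TGC TTA GGC TAA CTA GAC ATG — no ATG→stop ORF.
Forward-strand max 12 nt; reverse-strand max 27 nt. The reverse strand has the longer ORF.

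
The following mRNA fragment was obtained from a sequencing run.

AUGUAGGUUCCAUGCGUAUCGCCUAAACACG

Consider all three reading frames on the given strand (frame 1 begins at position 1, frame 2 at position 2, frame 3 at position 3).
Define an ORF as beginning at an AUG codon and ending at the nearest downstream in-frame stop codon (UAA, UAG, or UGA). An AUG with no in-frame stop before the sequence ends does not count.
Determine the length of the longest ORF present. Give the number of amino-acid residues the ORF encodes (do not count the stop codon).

4

Frame 1: AUG UAG GUU CCA UGC GUA UCG CCU AAA CAC — AUG at 1, stop UAG at 4 → 6 nt.
Frame 2: UGU AGG UUC CAU GCG UAU CGC CUA AAC ACG — no AUG→stop ORF.
Frame 3: GUA GGU UCC AUG CGU AUC GCC UAA ACA — AUG at 12, stop UAA at 24 → 15 nt.
Longest: frame 3, positions 12–26, 15 nt = 5 codons = 4 aa. → 4 amino acids.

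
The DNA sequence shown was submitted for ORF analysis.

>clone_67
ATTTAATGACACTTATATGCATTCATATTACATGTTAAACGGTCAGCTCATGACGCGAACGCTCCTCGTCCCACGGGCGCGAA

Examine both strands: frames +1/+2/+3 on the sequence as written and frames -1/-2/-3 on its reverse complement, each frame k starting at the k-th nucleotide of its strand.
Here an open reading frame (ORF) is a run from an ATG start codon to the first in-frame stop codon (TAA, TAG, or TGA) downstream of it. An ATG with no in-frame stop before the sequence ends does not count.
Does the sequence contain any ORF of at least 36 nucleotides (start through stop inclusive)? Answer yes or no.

Reverse complement (5'→3'): TTCGCGCCCGTGGGACGAGGAGCGTTCGCGTCATGAGCTGACCGTTTAACATGTAATATGAATGCATATAAGTGTCATTAAAT
Frame +1: ATT TAA TGA CAC TTA TAT GCA TTC ATA TTA CAT GTT AAA CGG TCA GCT CAT GAC GCG AAC GCT CCT CGT CCC ACG GGC GCG — no ATG→stop ORF.
Frame +2: TTT AAT GAC ACT TAT ATG CAT TCA TAT TAC ATG TTA AAC GGT CAG CTC ATG ACG CGA ACG CTC CTC GTC CCA CGG GCG CGA — no ATG→stop ORF.
Frame +3: TTA ATG ACA CTT ATA TGC ATT CAT ATT ACA TGT TAA ACG GTC AGC TCA TGA CGC GAA CGC TCC TCG TCC CAC GGG CGC GAA — ATG at 6, stop TAA at 36 → 33 nt.
Frame -1: TTC GCG CCC GTG GGA CGA GGA GCG TTC GCG TCA TGA GCT GAC CGT TTA ACA TGT AAT ATG AAT GCA TAT AAG TGT CAT TAA — ATG at 58, stop TAA at 79 → 24 nt.
Frame -2: TCG CGC CCG TGG GAC GAG GAG CGT TCG CGT CAT GAG CTG ACC GTT TAA CAT GTA ATA TGA ATG CAT ATA AGT GTC ATT AAA — no ATG→stop ORF.
Frame -3: CGC GCC CGT GGG ACG AGG AGC GTT CGC GTC ATG AGC TGA CCG TTT AAC ATG TAA TAT GAA TGC ATA TAA GTG TCA TTA AAT — ATG at 33, stop TGA at 39 → 9 nt; ATG at 51, stop TAA at 54 → 6 nt.
Largest ORF found is 33 nucleotides < 36, so no.

no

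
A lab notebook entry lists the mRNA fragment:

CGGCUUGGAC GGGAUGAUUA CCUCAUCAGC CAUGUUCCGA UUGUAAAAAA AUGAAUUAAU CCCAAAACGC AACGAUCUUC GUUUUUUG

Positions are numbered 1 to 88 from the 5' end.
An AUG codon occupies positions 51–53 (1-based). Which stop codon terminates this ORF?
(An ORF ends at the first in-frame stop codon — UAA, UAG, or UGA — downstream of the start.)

Codons from position 51: AUG (51–53), AAU (54–56), UAA (57–59).
The first in-frame stop codon is UAA.

UAA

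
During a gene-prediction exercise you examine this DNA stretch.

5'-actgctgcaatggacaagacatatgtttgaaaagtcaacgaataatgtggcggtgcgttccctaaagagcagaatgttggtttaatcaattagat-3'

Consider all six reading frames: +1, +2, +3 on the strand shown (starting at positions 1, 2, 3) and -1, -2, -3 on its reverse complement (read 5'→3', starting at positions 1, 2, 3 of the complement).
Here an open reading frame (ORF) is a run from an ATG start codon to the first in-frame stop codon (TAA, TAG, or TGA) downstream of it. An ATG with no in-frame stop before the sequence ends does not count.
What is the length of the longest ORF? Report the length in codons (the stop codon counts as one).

Reverse complement (5'→3'): ATCTAATTGATTAAACCAACATTCTGCTCTTTAGGGAACGCACCGCCACATTATTCGTTGACTTTTCAAACATATGTCTTGTCCATTGCAGCAGT
Frame +1: ACT GCT GCA ATG GAC AAG ACA TAT GTT TGA AAA GTC AAC GAA TAA TGT GGC GGT GCG TTC CCT AAA GAG CAG AAT GTT GGT TTA ATC AAT TAG — ATG at 10, stop TGA at 28 → 21 nt.
Frame +2: CTG CTG CAA TGG ACA AGA CAT ATG TTT GAA AAG TCA ACG AAT AAT GTG GCG GTG CGT TCC CTA AAG AGC AGA ATG TTG GTT TAA TCA ATT AGA — ATG at 23, stop TAA at 83 → 63 nt; ATG at 74, stop TAA at 83 → 12 nt.
Frame +3: TGC TGC AAT GGA CAA GAC ATA TGT TTG AAA AGT CAA CGA ATA ATG TGG CGG TGC GTT CCC TAA AGA GCA GAA TGT TGG TTT AAT CAA TTA GAT — ATG at 45, stop TAA at 63 → 21 nt.
Frame -1: ATC TAA TTG ATT AAA CCA ACA TTC TGC TCT TTA GGG AAC GCA CCG CCA CAT TAT TCG TTG ACT TTT CAA ACA TAT GTC TTG TCC ATT GCA GCA — no ATG→stop ORF.
Frame -2: TCT AAT TGA TTA AAC CAA CAT TCT GCT CTT TAG GGA ACG CAC CGC CAC ATT ATT CGT TGA CTT TTC AAA CAT ATG TCT TGT CCA TTG CAG CAG — no ATG→stop ORF.
Frame -3: CTA ATT GAT TAA ACC AAC ATT CTG CTC TTT AGG GAA CGC ACC GCC ACA TTA TTC GTT GAC TTT TCA AAC ATA TGT CTT GTC CAT TGC AGC AGT — no ATG→stop ORF.
Longest: frame +2, positions 23–85, 63 nt = 21 codons = 20 aa. → 21 codons.

21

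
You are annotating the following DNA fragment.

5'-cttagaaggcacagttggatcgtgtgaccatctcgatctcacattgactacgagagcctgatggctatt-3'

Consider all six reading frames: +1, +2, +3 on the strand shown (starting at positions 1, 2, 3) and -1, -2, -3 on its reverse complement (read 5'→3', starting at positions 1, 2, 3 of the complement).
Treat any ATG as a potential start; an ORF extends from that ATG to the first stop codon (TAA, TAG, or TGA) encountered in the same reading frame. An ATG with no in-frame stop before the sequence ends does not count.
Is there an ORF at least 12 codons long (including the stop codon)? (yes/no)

Reverse complement (5'→3'): AATAGCCATCAGGCTCTCGTAGTCAATGTGAGATCGAGATGGTCACACGATCCAACTGTGCCTTCTAAG
Frame +1: CTT AGA AGG CAC AGT TGG ATC GTG TGA CCA TCT CGA TCT CAC ATT GAC TAC GAG AGC CTG ATG GCT ATT — no ATG→stop ORF.
Frame +2: TTA GAA GGC ACA GTT GGA TCG TGT GAC CAT CTC GAT CTC ACA TTG ACT ACG AGA GCC TGA TGG CTA — no ATG→stop ORF.
Frame +3: TAG AAG GCA CAG TTG GAT CGT GTG ACC ATC TCG ATC TCA CAT TGA CTA CGA GAG CCT GAT GGC TAT — no ATG→stop ORF.
Frame -1: AAT AGC CAT CAG GCT CTC GTA GTC AAT GTG AGA TCG AGA TGG TCA CAC GAT CCA ACT GTG CCT TCT AAG — no ATG→stop ORF.
Frame -2: ATA GCC ATC AGG CTC TCG TAG TCA ATG TGA GAT CGA GAT GGT CAC ACG ATC CAA CTG TGC CTT CTA — ATG at 26, stop TGA at 29 → 6 nt.
Frame -3: TAG CCA TCA GGC TCT CGT AGT CAA TGT GAG ATC GAG ATG GTC ACA CGA TCC AAC TGT GCC TTC TAA — ATG at 39, stop TAA at 66 → 30 nt.
Largest ORF found is 10 codons < 12, so no.

no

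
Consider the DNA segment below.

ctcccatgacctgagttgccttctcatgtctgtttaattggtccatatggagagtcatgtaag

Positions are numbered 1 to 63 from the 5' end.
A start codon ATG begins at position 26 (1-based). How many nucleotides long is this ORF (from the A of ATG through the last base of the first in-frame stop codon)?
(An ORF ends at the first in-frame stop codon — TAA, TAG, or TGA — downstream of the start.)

12

Codons from position 26: ATG (26–28), TCT (29–31), GTT (32–34), TAA (35–37).
TAA is the first in-frame stop; ORF spans 26–37, 12 nucleotides.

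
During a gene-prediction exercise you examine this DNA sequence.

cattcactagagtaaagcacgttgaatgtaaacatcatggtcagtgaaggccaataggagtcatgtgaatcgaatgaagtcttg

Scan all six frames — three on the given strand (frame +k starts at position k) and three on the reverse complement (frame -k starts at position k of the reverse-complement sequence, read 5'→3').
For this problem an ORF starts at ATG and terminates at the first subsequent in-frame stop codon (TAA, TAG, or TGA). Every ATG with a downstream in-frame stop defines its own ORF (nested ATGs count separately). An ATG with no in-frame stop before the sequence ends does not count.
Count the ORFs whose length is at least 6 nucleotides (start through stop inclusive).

Reverse complement (5'→3'): CAAGACTTCATTCGATTCACATGACTCCTATTGGCCTTCACTGACCATGATGTTTACATTCAACGTGCTTTACTCTAGTGAATG
Frame +1: CAT TCA CTA GAG TAA AGC ACG TTG AAT GTA AAC ATC ATG GTC AGT GAA GGC CAA TAG GAG TCA TGT GAA TCG AAT GAA GTC TTG — ATG at 37, stop TAG at 55 → 21 nt.
Frame +2: ATT CAC TAG AGT AAA GCA CGT TGA ATG TAA ACA TCA TGG TCA GTG AAG GCC AAT AGG AGT CAT GTG AAT CGA ATG AAG TCT — ATG at 26, stop TAA at 29 → 6 nt.
Frame +3: TTC ACT AGA GTA AAG CAC GTT GAA TGT AAA CAT CAT GGT CAG TGA AGG CCA ATA GGA GTC ATG TGA ATC GAA TGA AGT CTT — ATG at 63, stop TGA at 66 → 6 nt.
Frame -1: CAA GAC TTC ATT CGA TTC ACA TGA CTC CTA TTG GCC TTC ACT GAC CAT GAT GTT TAC ATT CAA CGT GCT TTA CTC TAG TGA ATG — no ATG→stop ORF.
Frame -2: AAG ACT TCA TTC GAT TCA CAT GAC TCC TAT TGG CCT TCA CTG ACC ATG ATG TTT ACA TTC AAC GTG CTT TAC TCT AGT GAA — no ATG→stop ORF.
Frame -3: AGA CTT CAT TCG ATT CAC ATG ACT CCT ATT GGC CTT CAC TGA CCA TGA TGT TTA CAT TCA ACG TGC TTT ACT CTA GTG AAT — ATG at 21, stop TGA at 42 → 24 nt.
ORFs ≥ 6 nucleotides: frame +1 37–57 (21 nucleotides), frame +2 26–31 (6 nucleotides), frame +3 63–68 (6 nucleotides), frame -3 21–44 (24 nucleotides). Count = 4.

4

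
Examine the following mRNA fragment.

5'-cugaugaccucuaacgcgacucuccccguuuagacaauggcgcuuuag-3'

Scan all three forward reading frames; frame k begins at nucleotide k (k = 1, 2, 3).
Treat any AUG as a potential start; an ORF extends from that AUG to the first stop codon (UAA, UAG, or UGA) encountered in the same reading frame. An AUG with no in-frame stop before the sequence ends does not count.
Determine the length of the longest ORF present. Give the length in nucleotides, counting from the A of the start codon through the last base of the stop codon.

30

Frame 1: CUG AUG ACC UCU AAC GCG ACU CUC CCC GUU UAG ACA AUG GCG CUU UAG — AUG at 4, stop UAG at 31 → 30 nt; AUG at 37, stop UAG at 46 → 12 nt.
Frame 2: UGA UGA CCU CUA ACG CGA CUC UCC CCG UUU AGA CAA UGG CGC UUU — no AUG→stop ORF.
Frame 3: GAU GAC CUC UAA CGC GAC UCU CCC CGU UUA GAC AAU GGC GCU UUA — no AUG→stop ORF.
Longest: frame 1, positions 4–33, 30 nt = 10 codons = 9 aa. → 30 nucleotides.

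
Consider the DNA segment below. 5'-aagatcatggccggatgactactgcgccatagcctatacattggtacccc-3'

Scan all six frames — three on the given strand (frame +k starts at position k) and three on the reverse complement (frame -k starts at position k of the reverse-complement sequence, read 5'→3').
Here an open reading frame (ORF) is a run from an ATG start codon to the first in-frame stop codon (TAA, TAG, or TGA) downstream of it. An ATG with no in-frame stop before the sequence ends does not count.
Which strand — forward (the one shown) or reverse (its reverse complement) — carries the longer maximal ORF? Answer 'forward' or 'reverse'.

forward

Reverse complement (5'→3'): GGGGTACCAATGTATAGGCTATGGCGCAGTAGTCATCCGGCCATGATCTT
Frame +1: AAG ATC ATG GCC GGA TGA CTA CTG CGC CAT AGC CTA TAC ATT GGT ACC — ATG at 7, stop TGA at 16 → 12 nt.
Frame +2: AGA TCA TGG CCG GAT GAC TAC TGC GCC ATA GCC TAT ACA TTG GTA CCC — no ATG→stop ORF.
Frame +3: GAT CAT GGC CGG ATG ACT ACT GCG CCA TAG CCT ATA CAT TGG TAC CCC — ATG at 15, stop TAG at 30 → 18 nt.
Frame -1: GGG GTA CCA ATG TAT AGG CTA TGG CGC AGT AGT CAT CCG GCC ATG ATC — no ATG→stop ORF.
Frame -2: GGG TAC CAA TGT ATA GGC TAT GGC GCA GTA GTC ATC CGG CCA TGA TCT — no ATG→stop ORF.
Frame -3: GGT ACC AAT GTA TAG GCT ATG GCG CAG TAG TCA TCC GGC CAT GAT CTT — ATG at 21, stop TAG at 30 → 12 nt.
Forward-strand max 18 nt; reverse-strand max 12 nt. The forward strand has the longer ORF.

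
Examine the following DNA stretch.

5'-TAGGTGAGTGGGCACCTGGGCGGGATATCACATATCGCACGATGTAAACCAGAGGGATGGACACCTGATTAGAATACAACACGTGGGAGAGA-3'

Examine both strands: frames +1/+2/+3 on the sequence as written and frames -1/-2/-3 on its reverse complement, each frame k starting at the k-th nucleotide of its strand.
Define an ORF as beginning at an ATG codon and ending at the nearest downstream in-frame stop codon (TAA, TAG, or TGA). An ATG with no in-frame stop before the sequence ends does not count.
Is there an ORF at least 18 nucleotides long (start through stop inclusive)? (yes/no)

no

Reverse complement (5'→3'): TCTCTCCCACGTGTTGTATTCTAATCAGGTGTCCATCCCTCTGGTTTACATCGTGCGATATGTGATATCCCGCCCAGGTGCCCACTCACCTA
Frame +1: TAG GTG AGT GGG CAC CTG GGC GGG ATA TCA CAT ATC GCA CGA TGT AAA CCA GAG GGA TGG ACA CCT GAT TAG AAT ACA ACA CGT GGG AGA — no ATG→stop ORF.
Frame +2: AGG TGA GTG GGC ACC TGG GCG GGA TAT CAC ATA TCG CAC GAT GTA AAC CAG AGG GAT GGA CAC CTG ATT AGA ATA CAA CAC GTG GGA GAG — no ATG→stop ORF.
Frame +3: GGT GAG TGG GCA CCT GGG CGG GAT ATC ACA TAT CGC ACG ATG TAA ACC AGA GGG ATG GAC ACC TGA TTA GAA TAC AAC ACG TGG GAG AGA — ATG at 42, stop TAA at 45 → 6 nt; ATG at 57, stop TGA at 66 → 12 nt.
Frame -1: TCT CTC CCA CGT GTT GTA TTC TAA TCA GGT GTC CAT CCC TCT GGT TTA CAT CGT GCG ATA TGT GAT ATC CCG CCC AGG TGC CCA CTC ACC — no ATG→stop ORF.
Frame -2: CTC TCC CAC GTG TTG TAT TCT AAT CAG GTG TCC ATC CCT CTG GTT TAC ATC GTG CGA TAT GTG ATA TCC CGC CCA GGT GCC CAC TCA CCT — no ATG→stop ORF.
Frame -3: TCT CCC ACG TGT TGT ATT CTA ATC AGG TGT CCA TCC CTC TGG TTT ACA TCG TGC GAT ATG TGA TAT CCC GCC CAG GTG CCC ACT CAC CTA — ATG at 60, stop TGA at 63 → 6 nt.
Largest ORF found is 12 nucleotides < 18, so no.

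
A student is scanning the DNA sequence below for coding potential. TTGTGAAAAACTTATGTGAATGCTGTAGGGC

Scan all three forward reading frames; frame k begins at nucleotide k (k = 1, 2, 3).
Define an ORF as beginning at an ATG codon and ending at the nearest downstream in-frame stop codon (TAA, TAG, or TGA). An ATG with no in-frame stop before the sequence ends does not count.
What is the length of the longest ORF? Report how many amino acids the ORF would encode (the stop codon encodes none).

2

Frame 1: TTG TGA AAA ACT TAT GTG AAT GCT GTA GGG — no ATG→stop ORF.
Frame 2: TGT GAA AAA CTT ATG TGA ATG CTG TAG GGC — ATG at 14, stop TGA at 17 → 6 nt; ATG at 20, stop TAG at 26 → 9 nt.
Frame 3: GTG AAA AAC TTA TGT GAA TGC TGT AGG — no ATG→stop ORF.
Longest: frame 2, positions 20–28, 9 nt = 3 codons = 2 aa. → 2 amino acids.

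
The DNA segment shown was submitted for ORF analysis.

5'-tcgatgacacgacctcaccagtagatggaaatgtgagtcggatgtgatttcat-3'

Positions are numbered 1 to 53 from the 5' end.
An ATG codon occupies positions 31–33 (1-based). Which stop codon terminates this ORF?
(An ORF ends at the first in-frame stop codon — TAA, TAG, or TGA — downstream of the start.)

Codons from position 31: ATG (31–33), TGA (34–36).
The first in-frame stop codon is TGA.

TGA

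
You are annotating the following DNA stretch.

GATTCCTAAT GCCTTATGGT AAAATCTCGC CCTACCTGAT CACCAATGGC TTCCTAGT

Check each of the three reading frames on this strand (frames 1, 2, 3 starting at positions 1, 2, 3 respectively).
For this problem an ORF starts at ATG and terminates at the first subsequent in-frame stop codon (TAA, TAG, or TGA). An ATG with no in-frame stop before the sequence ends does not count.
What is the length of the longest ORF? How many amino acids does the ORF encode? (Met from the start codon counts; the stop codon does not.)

Frame 1: GAT TCC TAA TGC CTT ATG GTA AAA TCT CGC CCT ACC TGA TCA CCA ATG GCT TCC TAG — ATG at 16, stop TGA at 37 → 24 nt; ATG at 46, stop TAG at 55 → 12 nt.
Frame 2: ATT CCT AAT GCC TTA TGG TAA AAT CTC GCC CTA CCT GAT CAC CAA TGG CTT CCT AGT — no ATG→stop ORF.
Frame 3: TTC CTA ATG CCT TAT GGT AAA ATC TCG CCC TAC CTG ATC ACC AAT GGC TTC CTA — no ATG→stop ORF.
Longest: frame 1, positions 16–39, 24 nt = 8 codons = 7 aa. → 7 amino acids.

7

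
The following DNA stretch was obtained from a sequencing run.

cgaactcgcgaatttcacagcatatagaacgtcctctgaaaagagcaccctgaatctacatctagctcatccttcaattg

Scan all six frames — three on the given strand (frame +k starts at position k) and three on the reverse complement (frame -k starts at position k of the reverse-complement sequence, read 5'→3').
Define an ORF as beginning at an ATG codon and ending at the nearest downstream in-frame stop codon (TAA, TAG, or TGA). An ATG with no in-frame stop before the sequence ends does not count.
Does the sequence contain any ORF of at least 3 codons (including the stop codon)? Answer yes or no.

yes

Reverse complement (5'→3'): CAATTGAAGGATGAGCTAGATGTAGATTCAGGGTGCTCTTTTCAGAGGACGTTCTATATGCTGTGAAATTCGCGAGTTCG
Frame +1: CGA ACT CGC GAA TTT CAC AGC ATA TAG AAC GTC CTC TGA AAA GAG CAC CCT GAA TCT ACA TCT AGC TCA TCC TTC AAT — no ATG→stop ORF.
Frame +2: GAA CTC GCG AAT TTC ACA GCA TAT AGA ACG TCC TCT GAA AAG AGC ACC CTG AAT CTA CAT CTA GCT CAT CCT TCA ATT — no ATG→stop ORF.
Frame +3: AAC TCG CGA ATT TCA CAG CAT ATA GAA CGT CCT CTG AAA AGA GCA CCC TGA ATC TAC ATC TAG CTC ATC CTT CAA TTG — no ATG→stop ORF.
Frame -1: CAA TTG AAG GAT GAG CTA GAT GTA GAT TCA GGG TGC TCT TTT CAG AGG ACG TTC TAT ATG CTG TGA AAT TCG CGA GTT — ATG at 58, stop TGA at 64 → 9 nt.
Frame -2: AAT TGA AGG ATG AGC TAG ATG TAG ATT CAG GGT GCT CTT TTC AGA GGA CGT TCT ATA TGC TGT GAA ATT CGC GAG TTC — ATG at 11, stop TAG at 17 → 9 nt; ATG at 20, stop TAG at 23 → 6 nt.
Frame -3: ATT GAA GGA TGA GCT AGA TGT AGA TTC AGG GTG CTC TTT TCA GAG GAC GTT CTA TAT GCT GTG AAA TTC GCG AGT TCG — no ATG→stop ORF.
Frame -1 has an ORF of 3 codons (positions 58–66) ≥ 3, so yes.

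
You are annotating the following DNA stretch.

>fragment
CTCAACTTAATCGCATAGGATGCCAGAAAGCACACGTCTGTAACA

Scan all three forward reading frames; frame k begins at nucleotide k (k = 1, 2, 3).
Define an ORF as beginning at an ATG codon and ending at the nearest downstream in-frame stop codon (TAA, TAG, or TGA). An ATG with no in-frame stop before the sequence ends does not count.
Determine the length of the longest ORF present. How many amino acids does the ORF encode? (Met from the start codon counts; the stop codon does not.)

Frame 1: CTC AAC TTA ATC GCA TAG GAT GCC AGA AAG CAC ACG TCT GTA ACA — no ATG→stop ORF.
Frame 2: TCA ACT TAA TCG CAT AGG ATG CCA GAA AGC ACA CGT CTG TAA — ATG at 20, stop TAA at 41 → 24 nt.
Frame 3: CAA CTT AAT CGC ATA GGA TGC CAG AAA GCA CAC GTC TGT AAC — no ATG→stop ORF.
Longest: frame 2, positions 20–43, 24 nt = 8 codons = 7 aa. → 7 amino acids.

7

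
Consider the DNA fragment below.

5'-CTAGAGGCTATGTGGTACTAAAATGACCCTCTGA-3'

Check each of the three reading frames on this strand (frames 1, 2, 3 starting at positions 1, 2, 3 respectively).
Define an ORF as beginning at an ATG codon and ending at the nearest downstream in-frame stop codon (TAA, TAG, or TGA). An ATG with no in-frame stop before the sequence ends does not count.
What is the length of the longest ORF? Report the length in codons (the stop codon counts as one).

4

Frame 1: CTA GAG GCT ATG TGG TAC TAA AAT GAC CCT CTG — ATG at 10, stop TAA at 19 → 12 nt.
Frame 2: TAG AGG CTA TGT GGT ACT AAA ATG ACC CTC TGA — ATG at 23, stop TGA at 32 → 12 nt.
Frame 3: AGA GGC TAT GTG GTA CTA AAA TGA CCC TCT — no ATG→stop ORF.
Longest: frame 1, positions 10–21, 12 nt = 4 codons = 3 aa. → 4 codons.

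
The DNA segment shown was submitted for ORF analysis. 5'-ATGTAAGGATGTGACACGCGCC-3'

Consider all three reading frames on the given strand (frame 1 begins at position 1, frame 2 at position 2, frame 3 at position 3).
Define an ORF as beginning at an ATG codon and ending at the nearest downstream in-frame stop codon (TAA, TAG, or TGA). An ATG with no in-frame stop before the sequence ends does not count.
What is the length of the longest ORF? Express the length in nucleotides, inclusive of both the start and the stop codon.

Frame 1: ATG TAA GGA TGT GAC ACG CGC — ATG at 1, stop TAA at 4 → 6 nt.
Frame 2: TGT AAG GAT GTG ACA CGC GCC — no ATG→stop ORF.
Frame 3: GTA AGG ATG TGA CAC GCG — ATG at 9, stop TGA at 12 → 6 nt.
Longest: frame 1, positions 1–6, 6 nt = 2 codons = 1 aa. → 6 nucleotides.

6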